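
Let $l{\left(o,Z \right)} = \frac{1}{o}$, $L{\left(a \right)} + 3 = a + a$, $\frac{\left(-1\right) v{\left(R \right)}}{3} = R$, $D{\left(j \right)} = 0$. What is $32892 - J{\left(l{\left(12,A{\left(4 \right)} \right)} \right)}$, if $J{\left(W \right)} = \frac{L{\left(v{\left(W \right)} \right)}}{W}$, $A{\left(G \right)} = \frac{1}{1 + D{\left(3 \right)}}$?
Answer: $32934$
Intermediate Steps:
$v{\left(R \right)} = - 3 R$
$L{\left(a \right)} = -3 + 2 a$ ($L{\left(a \right)} = -3 + \left(a + a\right) = -3 + 2 a$)
$A{\left(G \right)} = 1$ ($A{\left(G \right)} = \frac{1}{1 + 0} = 1^{-1} = 1$)
$J{\left(W \right)} = \frac{-3 - 6 W}{W}$ ($J{\left(W \right)} = \frac{-3 + 2 \left(- 3 W\right)}{W} = \frac{-3 - 6 W}{W}$)
$32892 - J{\left(l{\left(12,A{\left(4 \right)} \right)} \right)} = 32892 - \left(-6 - \frac{3}{\frac{1}{12}}\right) = 32892 - \left(-6 - 3 \frac{1}{\frac{1}{12}}\right) = 32892 - \left(-6 - 36\right) = 32892 - -42 = 32892 + 42 = 32934$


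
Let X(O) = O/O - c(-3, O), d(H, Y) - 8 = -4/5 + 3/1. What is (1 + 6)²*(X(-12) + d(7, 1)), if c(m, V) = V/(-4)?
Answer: 2009/5 ≈ 401.80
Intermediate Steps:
d(H, Y) = 51/5 (d(H, Y) = 8 + (-4/5 + 3/1) = 8 + (-4*⅕ + 3*1) = 8 + (-⅘ + 3) = 8 + 11/5 = 51/5)
c(m, V) = -V/4 (c(m, V) = V*(-¼) = -V/4)
X(O) = 1 + O/4 (X(O) = O/O - (-1)*O/4 = 1 + O/4)
(1 + 6)²*(X(-12) + d(7, 1)) = (1 + 6)²*((1 + (¼)*(-12)) + 51/5) = 7²*((1 - 3) + 51/5) = 49*(-2 + 51/5) = 49*(41/5) = 2009/5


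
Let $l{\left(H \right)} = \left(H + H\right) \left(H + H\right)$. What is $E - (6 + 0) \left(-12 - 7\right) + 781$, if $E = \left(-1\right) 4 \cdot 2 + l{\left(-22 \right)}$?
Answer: $220573$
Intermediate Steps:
$l{\left(H \right)} = 4 H^{2}$ ($l{\left(H \right)} = 2 H 2 H = 4 H^{2}$)
$E = 1928$ ($E = \left(-1\right) 4 \cdot 2 + 4 \left(-22\right)^{2} = \left(-4\right) 2 + 4 \cdot 484 = -8 + 1936 = 1928$)
$E - (6 + 0) \left(-12 - 7\right) + 781 = 1928 - (6 + 0) \left(-12 - 7\right) + 781 = 1928 \left(-1\right) 6 \left(-19\right) + 781 = 1928 \left(\left(-6\right) \left(-19\right)\right) + 781 = 1928 \cdot 114 + 781 = 219792 + 781 = 220573$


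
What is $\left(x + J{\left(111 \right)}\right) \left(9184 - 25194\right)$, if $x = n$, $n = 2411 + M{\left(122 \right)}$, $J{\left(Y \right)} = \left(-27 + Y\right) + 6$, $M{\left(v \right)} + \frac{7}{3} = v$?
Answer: $- \frac{125870620}{3} \approx -4.1957 \cdot 10^{7}$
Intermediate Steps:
$M{\left(v \right)} = - \frac{7}{3} + v$
$J{\left(Y \right)} = -21 + Y$
$n = \frac{7592}{3}$ ($n = 2411 + \left(- \frac{7}{3} + 122\right) = 2411 + \frac{359}{3} = \frac{7592}{3} \approx 2530.7$)
$x = \frac{7592}{3} \approx 2530.7$
$\left(x + J{\left(111 \right)}\right) \left(9184 - 25194\right) = \left(\frac{7592}{3} + \left(-21 + 111\right)\right) \left(9184 - 25194\right) = \left(\frac{7592}{3} + 90\right) \left(9184 - 25194\right) = \frac{7862}{3} \left(-16010\right) = - \frac{125870620}{3}$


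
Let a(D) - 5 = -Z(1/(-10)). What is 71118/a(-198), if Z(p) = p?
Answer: 237060/17 ≈ 13945.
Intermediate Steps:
a(D) = 51/10 (a(D) = 5 - 1/(-10) = 5 - 1*(-1/10) = 5 + 1/10 = 51/10)
71118/a(-198) = 71118/(51/10) = 71118*(10/51) = 237060/17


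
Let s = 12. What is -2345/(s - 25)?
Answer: 2345/13 ≈ 180.38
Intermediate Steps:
-2345/(s - 25) = -2345/(12 - 25) = -2345/(-13) = -2345*(-1/13) = 2345/13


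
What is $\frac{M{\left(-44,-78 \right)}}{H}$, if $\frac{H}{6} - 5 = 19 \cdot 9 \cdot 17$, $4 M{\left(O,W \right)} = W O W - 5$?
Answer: $- \frac{38243}{9984} \approx -3.8304$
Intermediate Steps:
$M{\left(O,W \right)} = - \frac{5}{4} + \frac{O W^{2}}{4}$ ($M{\left(O,W \right)} = \frac{W O W - 5}{4} = \frac{O W W - 5}{4} = \frac{O W^{2} - 5}{4} = \frac{-5 + O W^{2}}{4} = - \frac{5}{4} + \frac{O W^{2}}{4}$)
$H = 17472$ ($H = 30 + 6 \cdot 19 \cdot 9 \cdot 17 = 30 + 6 \cdot 171 \cdot 17 = 30 + 6 \cdot 2907 = 30 + 17442 = 17472$)
$\frac{M{\left(-44,-78 \right)}}{H} = \frac{- \frac{5}{4} + \frac{1}{4} \left(-44\right) \left(-78\right)^{2}}{17472} = \left(- \frac{5}{4} + \frac{1}{4} \left(-44\right) 6084\right) \frac{1}{17472} = \left(- \frac{5}{4} - 66924\right) \frac{1}{17472} = \left(- \frac{267701}{4}\right) \frac{1}{17472} = - \frac{38243}{9984}$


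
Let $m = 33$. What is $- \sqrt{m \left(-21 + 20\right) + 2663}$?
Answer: $- \sqrt{2630} \approx -51.284$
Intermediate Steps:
$- \sqrt{m \left(-21 + 20\right) + 2663} = - \sqrt{33 \left(-21 + 20\right) + 2663} = - \sqrt{33 \left(-1\right) + 2663} = - \sqrt{-33 + 2663} = - \sqrt{2630}$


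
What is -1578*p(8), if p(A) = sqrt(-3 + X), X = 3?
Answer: 0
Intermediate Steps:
p(A) = 0 (p(A) = sqrt(-3 + 3) = sqrt(0) = 0)
-1578*p(8) = -1578*0 = 0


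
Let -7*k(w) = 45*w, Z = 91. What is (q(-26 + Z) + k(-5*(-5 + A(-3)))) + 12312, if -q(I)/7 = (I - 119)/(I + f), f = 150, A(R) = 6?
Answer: 18580581/1505 ≈ 12346.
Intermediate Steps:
q(I) = -7*(-119 + I)/(150 + I) (q(I) = -7*(I - 119)/(I + 150) = -7*(-119 + I)/(150 + I))
k(w) = -45*w/7
(q(-26 + Z) + k(-5*(-5 + A(-3)))) + 12312 = (7*(119 - (-26 + 91))/(150 + (-26 + 91)) - (-225)*(-5 + 6)/7) + 12312 = (7*(119 - 1*65)/(150 + 65) - (-225)/7) + 12312 = (7*(119 - 65)/215 - 45/7*(-5)) + 12312 = (7*(1/215)*54 + 225/7) + 12312 = (378/215 + 225/7) + 12312 = 51021/1505 + 12312 = 18580581/1505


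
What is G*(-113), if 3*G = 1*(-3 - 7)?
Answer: 1130/3 ≈ 376.67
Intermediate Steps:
G = -10/3 (G = (1*(-3 - 7))/3 = (1*(-10))/3 = (⅓)*(-10) = -10/3 ≈ -3.3333)
G*(-113) = -10/3*(-113) = 1130/3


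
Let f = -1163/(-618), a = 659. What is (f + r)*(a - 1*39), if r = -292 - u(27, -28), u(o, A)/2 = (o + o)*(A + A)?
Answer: 1103095010/309 ≈ 3.5699e+6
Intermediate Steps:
u(o, A) = 8*A*o (u(o, A) = 2*((o + o)*(A + A)) = 2*((2*o)*(2*A)) = 2*(4*A*o) = 8*A*o)
r = 5756 (r = -292 - 8*(-28)*27 = -292 - 1*(-6048) = -292 + 6048 = 5756)
f = 1163/618 (f = -1163*(-1/618) = 1163/618 ≈ 1.8819)
(f + r)*(a - 1*39) = (1163/618 + 5756)*(659 - 1*39) = 3558371*(659 - 39)/618 = (3558371/618)*620 = 1103095010/309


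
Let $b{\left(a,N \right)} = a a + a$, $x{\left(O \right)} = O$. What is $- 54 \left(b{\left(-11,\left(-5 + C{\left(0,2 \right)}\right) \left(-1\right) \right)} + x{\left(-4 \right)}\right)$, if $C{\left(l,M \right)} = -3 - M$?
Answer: $-5724$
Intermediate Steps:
$b{\left(a,N \right)} = a + a^{2}$ ($b{\left(a,N \right)} = a^{2} + a = a + a^{2}$)
$- 54 \left(b{\left(-11,\left(-5 + C{\left(0,2 \right)}\right) \left(-1\right) \right)} + x{\left(-4 \right)}\right) = - 54 \left(- 11 \left(1 - 11\right) - 4\right) = - 54 \left(\left(-11\right) \left(-10\right) - 4\right) = - 54 \left(110 - 4\right) = \left(-54\right) 106 = -5724$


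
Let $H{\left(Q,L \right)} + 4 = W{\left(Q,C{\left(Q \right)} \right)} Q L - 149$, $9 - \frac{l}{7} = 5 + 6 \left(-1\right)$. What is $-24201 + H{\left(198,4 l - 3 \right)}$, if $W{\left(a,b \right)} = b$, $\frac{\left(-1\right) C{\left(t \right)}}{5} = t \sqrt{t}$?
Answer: $-24354 - 162892620 \sqrt{22} \approx -7.6406 \cdot 10^{8}$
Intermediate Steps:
$l = 70$ ($l = 63 - 7 \left(5 + 6 \left(-1\right)\right) = 63 - 7 \left(5 - 6\right) = 63 - -7 = 63 + 7 = 70$)
$C{\left(t \right)} = - 5 t^{\frac{3}{2}}$ ($C{\left(t \right)} = - 5 t \sqrt{t} = - 5 t^{\frac{3}{2}}$)
$H{\left(Q,L \right)} = -153 - 5 L Q^{\frac{5}{2}}$ ($H{\left(Q,L \right)} = -4 + \left(- 5 Q^{\frac{3}{2}} Q L - 149\right) = -4 + \left(- 5 Q^{\frac{5}{2}} L - 149\right) = -4 - \left(149 + 5 L Q^{\frac{5}{2}}\right) = -153 - 5 L Q^{\frac{5}{2}}$)
$-24201 + H{\left(198,4 l - 3 \right)} = -24201 - \left(153 + 5 \left(4 \cdot 70 - 3\right) 198^{\frac{5}{2}}\right) = -24201 - \left(153 + 5 \left(280 - 3\right) 117612 \sqrt{22}\right) = -24201 - \left(153 + 1385 \cdot 117612 \sqrt{22}\right) = -24201 - \left(153 + 162892620 \sqrt{22}\right) = -24354 - 162892620 \sqrt{22}$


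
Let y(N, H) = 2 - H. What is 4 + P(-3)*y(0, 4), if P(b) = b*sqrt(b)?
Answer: 4 + 6*I*sqrt(3) ≈ 4.0 + 10.392*I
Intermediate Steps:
P(b) = b**(3/2)
4 + P(-3)*y(0, 4) = 4 + (-3)**(3/2)*(2 - 1*4) = 4 + (-3*I*sqrt(3))*(2 - 4) = 4 - 3*I*sqrt(3)*(-2) = 4 + 6*I*sqrt(3)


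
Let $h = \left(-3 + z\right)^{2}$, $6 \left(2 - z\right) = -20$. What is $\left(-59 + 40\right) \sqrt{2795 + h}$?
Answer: $- \frac{38 \sqrt{6301}}{3} \approx -1005.5$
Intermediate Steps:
$z = \frac{16}{3}$ ($z = 2 - - \frac{10}{3} = 2 + \frac{10}{3} = \frac{16}{3} \approx 5.3333$)
$h = \frac{49}{9}$ ($h = \left(-3 + \frac{16}{3}\right)^{2} = \left(\frac{7}{3}\right)^{2} = \frac{49}{9} \approx 5.4444$)
$\left(-59 + 40\right) \sqrt{2795 + h} = \left(-59 + 40\right) \sqrt{2795 + \frac{49}{9}} = - 19 \sqrt{\frac{25204}{9}} = - 19 \frac{2 \sqrt{6301}}{3} = - \frac{38 \sqrt{6301}}{3}$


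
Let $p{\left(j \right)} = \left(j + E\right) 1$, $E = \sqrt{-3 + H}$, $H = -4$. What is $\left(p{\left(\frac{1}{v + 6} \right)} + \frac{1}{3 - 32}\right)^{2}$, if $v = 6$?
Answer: $- \frac{847439}{121104} + \frac{17 i \sqrt{7}}{174} \approx -6.9976 + 0.25849 i$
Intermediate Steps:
$E = i \sqrt{7}$ ($E = \sqrt{-3 - 4} = \sqrt{-7} = i \sqrt{7} \approx 2.6458 i$)
$p{\left(j \right)} = j + i \sqrt{7}$ ($p{\left(j \right)} = \left(j + i \sqrt{7}\right) 1 = j + i \sqrt{7}$)
$\left(p{\left(\frac{1}{v + 6} \right)} + \frac{1}{3 - 32}\right)^{2} = \left(\left(\frac{1}{6 + 6} + i \sqrt{7}\right) + \frac{1}{3 - 32}\right)^{2} = \left(\left(\frac{1}{12} + i \sqrt{7}\right) + \frac{1}{-29}\right)^{2} = \left(\left(\frac{1}{12} + i \sqrt{7}\right) - \frac{1}{29}\right)^{2} = \left(\frac{17}{348} + i \sqrt{7}\right)^{2}$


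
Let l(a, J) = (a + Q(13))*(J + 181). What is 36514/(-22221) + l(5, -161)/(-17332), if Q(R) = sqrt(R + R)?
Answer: -158770687/96283593 - 5*sqrt(26)/4333 ≈ -1.6549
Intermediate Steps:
Q(R) = sqrt(2)*sqrt(R) (Q(R) = sqrt(2*R) = sqrt(2)*sqrt(R))
l(a, J) = (181 + J)*(a + sqrt(26)) (l(a, J) = (a + sqrt(2)*sqrt(13))*(J + 181) = (a + sqrt(26))*(181 + J) = (181 + J)*(a + sqrt(26)))
36514/(-22221) + l(5, -161)/(-17332) = 36514/(-22221) + (181*5 + 181*sqrt(26) - 161*5 - 161*sqrt(26))/(-17332) = 36514*(-1/22221) + (905 + 181*sqrt(26) - 805 - 161*sqrt(26))*(-1/17332) = -36514/22221 + (100 + 20*sqrt(26))*(-1/17332) = -36514/22221 + (-25/4333 - 5*sqrt(26)/4333) = -158770687/96283593 - 5*sqrt(26)/4333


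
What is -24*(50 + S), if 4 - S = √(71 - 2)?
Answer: -1296 + 24*√69 ≈ -1096.6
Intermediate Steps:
S = 4 - √69 (S = 4 - √(71 - 2) = 4 - √69 ≈ -4.3066)
-24*(50 + S) = -24*(50 + (4 - √69)) = -24*(54 - √69) = -1296 + 24*√69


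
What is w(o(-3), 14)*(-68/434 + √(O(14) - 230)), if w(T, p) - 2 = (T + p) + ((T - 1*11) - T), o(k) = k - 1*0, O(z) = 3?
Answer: -68/217 + 2*I*√227 ≈ -0.31336 + 30.133*I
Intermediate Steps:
o(k) = k (o(k) = k + 0 = k)
w(T, p) = -9 + T + p (w(T, p) = 2 + ((T + p) + ((T - 1*11) - T)) = 2 + ((T + p) + ((T - 11) - T)) = 2 + ((T + p) + ((-11 + T) - T)) = 2 + ((T + p) - 11) = 2 + (-11 + T + p) = -9 + T + p)
w(o(-3), 14)*(-68/434 + √(O(14) - 230)) = (-9 - 3 + 14)*(-68/434 + √(3 - 230)) = 2*(-68*1/434 + √(-227)) = 2*(-34/217 + I*√227) = -68/217 + 2*I*√227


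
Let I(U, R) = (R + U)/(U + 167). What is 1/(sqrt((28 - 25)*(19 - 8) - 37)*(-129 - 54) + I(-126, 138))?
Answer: 41/18765015 + 102541*I/37530030 ≈ 2.1849e-6 + 0.0027322*I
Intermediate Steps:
I(U, R) = (R + U)/(167 + U)
1/(sqrt((28 - 25)*(19 - 8) - 37)*(-129 - 54) + I(-126, 138)) = 1/(sqrt((28 - 25)*(19 - 8) - 37)*(-129 - 54) + (138 - 126)/(167 - 126)) = 1/(sqrt(3*11 - 37)*(-183) + 12/41) = 1/(sqrt(33 - 37)*(-183) + (1/41)*12) = 1/(sqrt(-4)*(-183) + 12/41) = 1/((2*I)*(-183) + 12/41) = 1/(-366*I + 12/41) = 1/(12/41 - 366*I) = 1681*(12/41 + 366*I)/225180180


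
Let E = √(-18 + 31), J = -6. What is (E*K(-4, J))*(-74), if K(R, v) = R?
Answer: 296*√13 ≈ 1067.2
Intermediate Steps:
E = √13 ≈ 3.6056
(E*K(-4, J))*(-74) = (√13*(-4))*(-74) = -4*√13*(-74) = 296*√13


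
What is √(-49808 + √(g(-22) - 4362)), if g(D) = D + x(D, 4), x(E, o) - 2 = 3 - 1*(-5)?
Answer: √(-49808 + 27*I*√6) ≈ 0.148 + 223.18*I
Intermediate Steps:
x(E, o) = 10 (x(E, o) = 2 + (3 - 1*(-5)) = 2 + (3 + 5) = 2 + 8 = 10)
g(D) = 10 + D (g(D) = D + 10 = 10 + D)
√(-49808 + √(g(-22) - 4362)) = √(-49808 + √((10 - 22) - 4362)) = √(-49808 + √(-12 - 4362)) = √(-49808 + √(-4374)) = √(-49808 + 27*I*√6)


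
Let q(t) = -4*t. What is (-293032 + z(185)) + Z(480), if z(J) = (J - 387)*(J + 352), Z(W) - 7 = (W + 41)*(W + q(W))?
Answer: -1151739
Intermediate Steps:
Z(W) = 7 - 3*W*(41 + W) (Z(W) = 7 + (W + 41)*(W - 4*W) = 7 + (41 + W)*(-3*W) = 7 - 3*W*(41 + W))
z(J) = (-387 + J)*(352 + J)
(-293032 + z(185)) + Z(480) = (-293032 + (-136224 + 185² - 35*185)) + (7 - 123*480 - 3*480²) = (-293032 + (-136224 + 34225 - 6475)) + (7 - 59040 - 3*230400) = (-293032 - 108474) + (7 - 59040 - 691200) = -401506 - 750233 = -1151739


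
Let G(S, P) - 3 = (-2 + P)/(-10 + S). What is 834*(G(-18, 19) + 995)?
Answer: 11645559/14 ≈ 8.3183e+5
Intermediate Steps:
G(S, P) = 3 + (-2 + P)/(-10 + S)
834*(G(-18, 19) + 995) = 834*((-32 + 19 + 3*(-18))/(-10 - 18) + 995) = 834*((-32 + 19 - 54)/(-28) + 995) = 834*(-1/28*(-67) + 995) = 834*(67/28 + 995) = 834*(27927/28) = 11645559/14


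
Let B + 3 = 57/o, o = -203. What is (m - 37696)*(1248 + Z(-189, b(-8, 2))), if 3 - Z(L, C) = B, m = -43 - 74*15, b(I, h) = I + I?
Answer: -9891693531/203 ≈ -4.8728e+7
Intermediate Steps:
b(I, h) = 2*I
m = -1153 (m = -43 - 1110 = -1153)
B = -666/203 (B = -3 + 57/(-203) = -3 + 57*(-1/203) = -3 - 57/203 = -666/203 ≈ -3.2808)
Z(L, C) = 1275/203 (Z(L, C) = 3 - 1*(-666/203) = 3 + 666/203 = 1275/203)
(m - 37696)*(1248 + Z(-189, b(-8, 2))) = (-1153 - 37696)*(1248 + 1275/203) = -38849*254619/203 = -9891693531/203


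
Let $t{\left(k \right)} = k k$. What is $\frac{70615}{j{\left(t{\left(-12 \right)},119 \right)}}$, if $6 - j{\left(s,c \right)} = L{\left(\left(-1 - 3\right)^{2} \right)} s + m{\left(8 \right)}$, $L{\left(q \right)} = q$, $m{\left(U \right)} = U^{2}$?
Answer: $- \frac{70615}{2362} \approx -29.896$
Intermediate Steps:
$t{\left(k \right)} = k^{2}$
$j{\left(s,c \right)} = -58 - 16 s$ ($j{\left(s,c \right)} = 6 - \left(\left(-1 - 3\right)^{2} s + 8^{2}\right) = 6 - \left(\left(-4\right)^{2} s + 64\right) = 6 - \left(16 s + 64\right) = 6 - \left(64 + 16 s\right) = -58 - 16 s$)
$\frac{70615}{j{\left(t{\left(-12 \right)},119 \right)}} = \frac{70615}{-58 - 16 \left(-12\right)^{2}} = \frac{70615}{-58 - 2304} = \frac{70615}{-2362} = 70615 \left(- \frac{1}{2362}\right) = - \frac{70615}{2362}$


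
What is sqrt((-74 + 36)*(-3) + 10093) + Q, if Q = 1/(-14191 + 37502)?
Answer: 1/23311 + sqrt(10207) ≈ 101.03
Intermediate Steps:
Q = 1/23311 ≈ 4.2898e-5
sqrt((-74 + 36)*(-3) + 10093) + Q = sqrt((-74 + 36)*(-3) + 10093) + 1/23311 = sqrt(-38*(-3) + 10093) + 1/23311 = sqrt(114 + 10093) + 1/23311 = sqrt(10207) + 1/23311 = 1/23311 + sqrt(10207)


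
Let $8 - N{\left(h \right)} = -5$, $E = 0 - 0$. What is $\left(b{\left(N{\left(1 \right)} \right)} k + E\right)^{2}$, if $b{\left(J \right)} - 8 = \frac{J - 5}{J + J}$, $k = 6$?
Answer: $\frac{419904}{169} \approx 2484.6$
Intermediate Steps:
$E = 0$ ($E = 0 + 0 = 0$)
$N{\left(h \right)} = 13$ ($N{\left(h \right)} = 8 - -5 = 8 + 5 = 13$)
$b{\left(J \right)} = 8 + \frac{-5 + J}{2 J}$ ($b{\left(J \right)} = 8 + \frac{J - 5}{J + J} = 8 + \frac{-5 + J}{2 J}$)
$\left(b{\left(N{\left(1 \right)} \right)} k + E\right)^{2} = \left(\frac{-5 + 17 \cdot 13}{2 \cdot 13} \cdot 6 + 0\right)^{2} = \left(\frac{1}{2} \cdot \frac{1}{13} \left(-5 + 221\right) 6 + 0\right)^{2} = \left(\frac{1}{2} \cdot \frac{1}{13} \cdot 216 \cdot 6 + 0\right)^{2} = \left(\frac{108}{13} \cdot 6 + 0\right)^{2} = \left(\frac{648}{13} + 0\right)^{2} = \left(\frac{648}{13}\right)^{2} = \frac{419904}{169}$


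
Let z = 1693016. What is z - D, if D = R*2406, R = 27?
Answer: 1628054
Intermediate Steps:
D = 64962 (D = 27*2406 = 64962)
z - D = 1693016 - 1*64962 = 1693016 - 64962 = 1628054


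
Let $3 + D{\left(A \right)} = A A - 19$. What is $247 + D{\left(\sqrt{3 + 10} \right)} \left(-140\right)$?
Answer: $1507$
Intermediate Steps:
$D{\left(A \right)} = -22 + A^{2}$ ($D{\left(A \right)} = -3 + \left(A A - 19\right) = -3 + \left(A^{2} - 19\right) = -3 + \left(-19 + A^{2}\right) = -22 + A^{2}$)
$247 + D{\left(\sqrt{3 + 10} \right)} \left(-140\right) = 247 + \left(-22 + \left(\sqrt{3 + 10}\right)^{2}\right) \left(-140\right) = 247 + \left(-22 + \left(\sqrt{13}\right)^{2}\right) \left(-140\right) = 247 + \left(-22 + 13\right) \left(-140\right) = 247 - -1260 = 247 + 1260 = 1507$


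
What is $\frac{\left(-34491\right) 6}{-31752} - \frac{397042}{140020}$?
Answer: $\frac{227356963}{61748820} \approx 3.682$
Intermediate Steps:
$\frac{\left(-34491\right) 6}{-31752} - \frac{397042}{140020} = \left(-206946\right) \left(- \frac{1}{31752}\right) - \frac{198521}{70010} = \frac{11497}{1764} - \frac{198521}{70010} = \frac{227356963}{61748820}$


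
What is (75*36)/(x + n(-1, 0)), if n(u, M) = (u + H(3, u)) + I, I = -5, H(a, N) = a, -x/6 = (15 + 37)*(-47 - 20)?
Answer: 900/6967 ≈ 0.12918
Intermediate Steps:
x = 20904 (x = -6*(15 + 37)*(-47 - 20) = -312*(-67) = -6*(-3484) = 20904)
n(u, M) = -2 + u (n(u, M) = (u + 3) - 5 = (3 + u) - 5 = -2 + u)
(75*36)/(x + n(-1, 0)) = (75*36)/(20904 + (-2 - 1)) = 2700/(20904 - 3) = 2700/20901 = 2700*(1/20901) = 900/6967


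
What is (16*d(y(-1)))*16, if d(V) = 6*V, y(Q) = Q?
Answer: -1536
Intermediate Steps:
(16*d(y(-1)))*16 = (16*(6*(-1)))*16 = (16*(-6))*16 = -96*16 = -1536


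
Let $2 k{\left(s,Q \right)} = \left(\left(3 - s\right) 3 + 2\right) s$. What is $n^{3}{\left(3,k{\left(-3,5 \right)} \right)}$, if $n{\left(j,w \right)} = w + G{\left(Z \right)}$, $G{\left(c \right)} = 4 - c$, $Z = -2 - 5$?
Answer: $-6859$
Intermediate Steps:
$Z = -7$
$k{\left(s,Q \right)} = \frac{s \left(11 - 3 s\right)}{2}$ ($k{\left(s,Q \right)} = \frac{\left(\left(3 - s\right) 3 + 2\right) s}{2} = \frac{\left(\left(9 - 3 s\right) + 2\right) s}{2} = \frac{\left(11 - 3 s\right) s}{2} = \frac{s \left(11 - 3 s\right)}{2}$)
$n{\left(j,w \right)} = 11 + w$ ($n{\left(j,w \right)} = w + \left(4 - -7\right) = w + \left(4 + 7\right) = w + 11 = 11 + w$)
$n^{3}{\left(3,k{\left(-3,5 \right)} \right)} = \left(11 + \frac{1}{2} \left(-3\right) \left(11 - -9\right)\right)^{3} = \left(11 + \frac{1}{2} \left(-3\right) \left(11 + 9\right)\right)^{3} = \left(11 + \frac{1}{2} \left(-3\right) 20\right)^{3} = \left(11 - 30\right)^{3} = \left(-19\right)^{3} = -6859$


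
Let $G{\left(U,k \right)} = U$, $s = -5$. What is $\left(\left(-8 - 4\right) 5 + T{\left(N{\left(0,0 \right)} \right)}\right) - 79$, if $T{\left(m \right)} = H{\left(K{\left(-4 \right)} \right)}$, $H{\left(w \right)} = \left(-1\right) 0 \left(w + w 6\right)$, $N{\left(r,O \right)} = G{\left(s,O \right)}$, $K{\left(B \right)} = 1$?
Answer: $-139$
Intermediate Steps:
$N{\left(r,O \right)} = -5$
$H{\left(w \right)} = 0$ ($H{\left(w \right)} = 0 \left(w + 6 w\right) = 0 \cdot 7 w = 0$)
$T{\left(m \right)} = 0$
$\left(\left(-8 - 4\right) 5 + T{\left(N{\left(0,0 \right)} \right)}\right) - 79 = \left(\left(-8 - 4\right) 5 + 0\right) - 79 = \left(\left(-12\right) 5 + 0\right) - 79 = \left(-60 + 0\right) - 79 = -60 - 79 = -139$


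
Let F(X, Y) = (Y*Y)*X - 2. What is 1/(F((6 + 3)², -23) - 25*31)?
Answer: 1/42072 ≈ 2.3769e-5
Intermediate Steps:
F(X, Y) = -2 + X*Y² (F(X, Y) = Y²*X - 2 = X*Y² - 2 = -2 + X*Y²)
1/(F((6 + 3)², -23) - 25*31) = 1/((-2 + (6 + 3)²*(-23)²) - 25*31) = 1/((-2 + 9²*529) - 775) = 1/((-2 + 81*529) - 775) = 1/((-2 + 42849) - 775) = 1/(42847 - 775) = 1/42072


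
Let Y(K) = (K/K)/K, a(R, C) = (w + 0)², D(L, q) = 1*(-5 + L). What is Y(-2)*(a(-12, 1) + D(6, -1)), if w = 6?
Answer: -37/2 ≈ -18.500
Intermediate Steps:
D(L, q) = -5 + L
a(R, C) = 36 (a(R, C) = (6 + 0)² = 6² = 36)
Y(K) = 1/K
Y(-2)*(a(-12, 1) + D(6, -1)) = (36 + (-5 + 6))/(-2) = -(36 + 1)/2 = -½*37 = -37/2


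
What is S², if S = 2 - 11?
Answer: 81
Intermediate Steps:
S = -9
S² = (-9)² = 81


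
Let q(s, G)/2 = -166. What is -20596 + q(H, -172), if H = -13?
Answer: -20928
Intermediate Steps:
q(s, G) = -332 (q(s, G) = 2*(-166) = -332)
-20596 + q(H, -172) = -20596 - 332 = -20928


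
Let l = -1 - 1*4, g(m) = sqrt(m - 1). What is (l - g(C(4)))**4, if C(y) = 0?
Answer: (5 + I)**4 ≈ 476.0 + 480.0*I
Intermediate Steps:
g(m) = sqrt(-1 + m)
l = -5 (l = -1 - 4 = -5)
(l - g(C(4)))**4 = (-5 - sqrt(-1 + 0))**4 = (-5 - sqrt(-1))**4 = (-5 - I)**4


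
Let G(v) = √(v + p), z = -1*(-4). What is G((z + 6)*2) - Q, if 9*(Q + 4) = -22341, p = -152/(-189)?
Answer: 7459/3 + 2*√20643/63 ≈ 2490.9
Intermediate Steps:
p = 152/189 (p = -152*(-1/189) = 152/189 ≈ 0.80423)
z = 4
Q = -7459/3 (Q = -4 + (⅑)*(-22341) = -4 - 7447/3 = -7459/3 ≈ -2486.3)
G(v) = √(152/189 + v) (G(v) = √(v + 152/189) = √(152/189 + v))
G((z + 6)*2) - Q = √(3192 + 3969*((4 + 6)*2))/63 - 1*(-7459/3) = √(3192 + 3969*(10*2))/63 + 7459/3 = √(3192 + 3969*20)/63 + 7459/3 = √(3192 + 79380)/63 + 7459/3 = √82572/63 + 7459/3 = (2*√20643)/63 + 7459/3 = 2*√20643/63 + 7459/3 = 7459/3 + 2*√20643/63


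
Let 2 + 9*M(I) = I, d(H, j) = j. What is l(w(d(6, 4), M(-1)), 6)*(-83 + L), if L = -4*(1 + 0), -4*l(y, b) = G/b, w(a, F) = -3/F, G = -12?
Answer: -87/2 ≈ -43.500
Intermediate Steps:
M(I) = -2/9 + I/9
l(y, b) = 3/b (l(y, b) = -(-3)/b = 3/b)
L = -4 (L = -4*1 = -4)
l(w(d(6, 4), M(-1)), 6)*(-83 + L) = (3/6)*(-83 - 4) = (3*(1/6))*(-87) = (1/2)*(-87) = -87/2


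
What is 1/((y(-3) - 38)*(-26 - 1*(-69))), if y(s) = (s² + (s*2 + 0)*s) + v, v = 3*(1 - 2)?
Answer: -1/602 ≈ -0.0016611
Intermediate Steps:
v = -3 (v = 3*(-1) = -3)
y(s) = -3 + 3*s² (y(s) = (s² + (s*2 + 0)*s) - 3 = (s² + (2*s + 0)*s) - 3 = (s² + (2*s)*s) - 3 = (s² + 2*s²) - 3 = 3*s² - 3 = -3 + 3*s²)
1/((y(-3) - 38)*(-26 - 1*(-69))) = 1/(((-3 + 3*(-3)²) - 38)*(-26 - 1*(-69))) = 1/(((-3 + 3*9) - 38)*(-26 + 69)) = 1/(((-3 + 27) - 38)*43) = 1/((24 - 38)*43) = 1/(-14*43) = 1/(-602) = -1/602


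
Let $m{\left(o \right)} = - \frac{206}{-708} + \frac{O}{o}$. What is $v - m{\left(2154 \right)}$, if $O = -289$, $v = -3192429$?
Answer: $- \frac{67618841970}{21181} \approx -3.1924 \cdot 10^{6}$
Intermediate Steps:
$m{\left(o \right)} = \frac{103}{354} - \frac{289}{o}$ ($m{\left(o \right)} = - \frac{206}{-708} - \frac{289}{o} = \left(-206\right) \left(- \frac{1}{708}\right) - \frac{289}{o} = \frac{103}{354} - \frac{289}{o}$)
$v - m{\left(2154 \right)} = -3192429 - \left(\frac{103}{354} - \frac{289}{2154}\right) = -3192429 - \frac{3321}{21181} = - \frac{67618841970}{21181}$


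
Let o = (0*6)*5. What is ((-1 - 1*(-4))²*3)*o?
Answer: 0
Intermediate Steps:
o = 0 (o = 0*5 = 0)
((-1 - 1*(-4))²*3)*o = ((-1 - 1*(-4))²*3)*0 = ((-1 + 4)²*3)*0 = (3²*3)*0 = (9*3)*0 = 27*0 = 0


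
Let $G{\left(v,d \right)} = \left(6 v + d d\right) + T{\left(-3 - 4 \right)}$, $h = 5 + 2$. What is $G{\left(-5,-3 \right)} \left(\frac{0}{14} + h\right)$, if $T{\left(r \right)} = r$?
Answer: $-196$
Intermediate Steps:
$h = 7$
$G{\left(v,d \right)} = -7 + d^{2} + 6 v$ ($G{\left(v,d \right)} = \left(6 v + d d\right) - 7 = \left(6 v + d^{2}\right) - 7 = \left(d^{2} + 6 v\right) - 7 = -7 + d^{2} + 6 v$)
$G{\left(-5,-3 \right)} \left(\frac{0}{14} + h\right) = \left(-7 + \left(-3\right)^{2} + 6 \left(-5\right)\right) \left(\frac{0}{14} + 7\right) = \left(-7 + 9 - 30\right) \left(0 \cdot \frac{1}{14} + 7\right) = - 28 \left(0 + 7\right) = \left(-28\right) 7 = -196$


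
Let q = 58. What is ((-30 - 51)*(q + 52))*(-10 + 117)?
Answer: -953370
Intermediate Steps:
((-30 - 51)*(q + 52))*(-10 + 117) = ((-30 - 51)*(58 + 52))*(-10 + 117) = -81*110*107 = -8910*107 = -953370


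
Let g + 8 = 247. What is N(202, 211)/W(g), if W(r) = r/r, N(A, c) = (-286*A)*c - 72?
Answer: -12189964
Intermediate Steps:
g = 239 (g = -8 + 247 = 239)
N(A, c) = -72 - 286*A*c (N(A, c) = -286*A*c - 72 = -72 - 286*A*c)
W(r) = 1
N(202, 211)/W(g) = (-72 - 286*202*211)/1 = (-72 - 12189892)*1 = -12189964*1 = -12189964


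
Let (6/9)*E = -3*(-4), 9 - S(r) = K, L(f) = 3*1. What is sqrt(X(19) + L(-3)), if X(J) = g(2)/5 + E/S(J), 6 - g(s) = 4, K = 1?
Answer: sqrt(565)/10 ≈ 2.3770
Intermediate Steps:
L(f) = 3
S(r) = 8 (S(r) = 9 - 1*1 = 9 - 1 = 8)
g(s) = 2 (g(s) = 6 - 1*4 = 6 - 4 = 2)
E = 18 (E = 3*(-3*(-4))/2 = (3/2)*12 = 18)
X(J) = 53/20 (X(J) = 2/5 + 18/8 = 2*(1/5) + 18*(1/8) = 2/5 + 9/4 = 53/20)
sqrt(X(19) + L(-3)) = sqrt(53/20 + 3) = sqrt(113/20) = sqrt(565)/10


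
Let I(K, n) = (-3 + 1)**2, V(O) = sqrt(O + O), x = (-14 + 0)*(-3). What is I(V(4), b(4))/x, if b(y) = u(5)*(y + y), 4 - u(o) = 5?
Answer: 2/21 ≈ 0.095238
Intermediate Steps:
u(o) = -1 (u(o) = 4 - 1*5 = 4 - 5 = -1)
x = 42 (x = -14*(-3) = 42)
b(y) = -2*y (b(y) = -(y + y) = -2*y)
V(O) = sqrt(2)*sqrt(O) (V(O) = sqrt(2*O) = sqrt(2)*sqrt(O))
I(K, n) = 4 (I(K, n) = (-2)**2 = 4)
I(V(4), b(4))/x = 4/42 = 4*(1/42) = 2/21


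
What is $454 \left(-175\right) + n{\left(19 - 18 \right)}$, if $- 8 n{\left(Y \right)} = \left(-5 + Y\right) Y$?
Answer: $- \frac{158899}{2} \approx -79450.0$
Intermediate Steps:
$n{\left(Y \right)} = - \frac{Y \left(-5 + Y\right)}{8}$ ($n{\left(Y \right)} = - \frac{\left(-5 + Y\right) Y}{8} = - \frac{Y \left(-5 + Y\right)}{8}$)
$454 \left(-175\right) + n{\left(19 - 18 \right)} = 454 \left(-175\right) + \frac{\left(19 - 18\right) \left(5 - \left(19 - 18\right)\right)}{8} = -79450 + \frac{\left(19 - 18\right) \left(5 - \left(19 - 18\right)\right)}{8} = -79450 + \frac{1}{8} \cdot 1 \left(5 - 1\right) = -79450 + \frac{1}{8} \cdot 1 \cdot 4 = -79450 + \frac{1}{2} = - \frac{158899}{2}$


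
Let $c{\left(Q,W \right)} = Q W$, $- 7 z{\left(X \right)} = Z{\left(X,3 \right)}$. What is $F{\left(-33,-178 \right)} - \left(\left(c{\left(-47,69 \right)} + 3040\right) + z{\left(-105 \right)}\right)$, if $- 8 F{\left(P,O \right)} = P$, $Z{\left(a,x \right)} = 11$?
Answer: $\frac{11687}{56} \approx 208.7$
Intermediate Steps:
$F{\left(P,O \right)} = - \frac{P}{8}$
$z{\left(X \right)} = - \frac{11}{7}$ ($z{\left(X \right)} = \left(- \frac{1}{7}\right) 11 = - \frac{11}{7}$)
$F{\left(-33,-178 \right)} - \left(\left(c{\left(-47,69 \right)} + 3040\right) + z{\left(-105 \right)}\right) = \left(- \frac{1}{8}\right) \left(-33\right) - \left(\left(\left(-47\right) 69 + 3040\right) - \frac{11}{7}\right) = \frac{33}{8} - \left(\left(-3243 + 3040\right) - \frac{11}{7}\right) = \frac{33}{8} - \left(-203 - \frac{11}{7}\right) = \frac{33}{8} - - \frac{1432}{7} = \frac{33}{8} + \frac{1432}{7} = \frac{11687}{56}$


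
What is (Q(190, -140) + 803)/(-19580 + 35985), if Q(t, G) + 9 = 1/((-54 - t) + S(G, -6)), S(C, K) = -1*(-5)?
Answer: 37953/784159 ≈ 0.048400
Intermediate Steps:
S(C, K) = 5
Q(t, G) = -9 + 1/(-49 - t) (Q(t, G) = -9 + 1/((-54 - t) + 5) = -9 + 1/(-49 - t))
(Q(190, -140) + 803)/(-19580 + 35985) = ((-442 - 9*190)/(49 + 190) + 803)/(-19580 + 35985) = ((-442 - 1710)/239 + 803)/16405 = ((1/239)*(-2152) + 803)*(1/16405) = (-2152/239 + 803)*(1/16405) = (189765/239)*(1/16405) = 37953/784159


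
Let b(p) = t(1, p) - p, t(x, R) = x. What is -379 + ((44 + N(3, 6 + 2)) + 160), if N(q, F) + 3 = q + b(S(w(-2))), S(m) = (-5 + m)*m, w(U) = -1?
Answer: -180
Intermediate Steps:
S(m) = m*(-5 + m)
b(p) = 1 - p
N(q, F) = -8 + q (N(q, F) = -3 + (q + (1 - (-1)*(-5 - 1))) = -3 + (q + (1 - (-1)*(-6))) = -3 + (q + (1 - 1*6)) = -3 + (q + (1 - 6)) = -3 + (q - 5) = -3 + (-5 + q) = -8 + q)
-379 + ((44 + N(3, 6 + 2)) + 160) = -379 + ((44 + (-8 + 3)) + 160) = -379 + ((44 - 5) + 160) = -379 + (39 + 160) = -379 + 199 = -180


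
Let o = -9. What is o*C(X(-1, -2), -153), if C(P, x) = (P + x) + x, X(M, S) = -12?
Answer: 2862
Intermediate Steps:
C(P, x) = P + 2*x
o*C(X(-1, -2), -153) = -9*(-12 + 2*(-153)) = -9*(-12 - 306) = -9*(-318) = 2862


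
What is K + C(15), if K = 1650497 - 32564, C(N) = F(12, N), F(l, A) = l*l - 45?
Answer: 1618032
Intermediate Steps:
F(l, A) = -45 + l² (F(l, A) = l² - 45 = -45 + l²)
C(N) = 99 (C(N) = -45 + 12² = -45 + 144 = 99)
K = 1617933
K + C(15) = 1617933 + 99 = 1618032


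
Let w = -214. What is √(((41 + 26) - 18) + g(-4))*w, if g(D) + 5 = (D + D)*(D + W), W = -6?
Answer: -428*√31 ≈ -2383.0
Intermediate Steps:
g(D) = -5 + 2*D*(-6 + D) (g(D) = -5 + (D + D)*(D - 6) = -5 + (2*D)*(-6 + D) = -5 + 2*D*(-6 + D))
√(((41 + 26) - 18) + g(-4))*w = √(((41 + 26) - 18) + (-5 - 12*(-4) + 2*(-4)²))*(-214) = √((67 - 18) + (-5 + 48 + 2*16))*(-214) = √(49 + (-5 + 48 + 32))*(-214) = √(49 + 75)*(-214) = √124*(-214) = (2*√31)*(-214) = -428*√31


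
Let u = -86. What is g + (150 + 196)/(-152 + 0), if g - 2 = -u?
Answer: 6515/76 ≈ 85.724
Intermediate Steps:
g = 88 (g = 2 - 1*(-86) = 2 + 86 = 88)
g + (150 + 196)/(-152 + 0) = 88 + (150 + 196)/(-152 + 0) = 88 + 346/(-152) = 88 + 346*(-1/152) = 88 - 173/76 = 6515/76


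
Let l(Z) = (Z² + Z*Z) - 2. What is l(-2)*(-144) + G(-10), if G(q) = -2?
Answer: -866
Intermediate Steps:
l(Z) = -2 + 2*Z² (l(Z) = (Z² + Z²) - 2 = 2*Z² - 2 = -2 + 2*Z²)
l(-2)*(-144) + G(-10) = (-2 + 2*(-2)²)*(-144) - 2 = (-2 + 2*4)*(-144) - 2 = (-2 + 8)*(-144) - 2 = 6*(-144) - 2 = -864 - 2 = -866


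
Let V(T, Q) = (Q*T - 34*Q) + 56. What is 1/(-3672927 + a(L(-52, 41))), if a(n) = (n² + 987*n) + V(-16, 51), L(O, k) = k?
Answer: -1/3633273 ≈ -2.7523e-7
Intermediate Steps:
V(T, Q) = 56 - 34*Q + Q*T (V(T, Q) = (-34*Q + Q*T) + 56 = 56 - 34*Q + Q*T)
a(n) = -2494 + n² + 987*n (a(n) = (n² + 987*n) + (56 - 34*51 + 51*(-16)) = (n² + 987*n) + (56 - 1734 - 816) = (n² + 987*n) - 2494 = -2494 + n² + 987*n)
1/(-3672927 + a(L(-52, 41))) = 1/(-3672927 + (-2494 + 41² + 987*41)) = 1/(-3672927 + (-2494 + 1681 + 40467)) = 1/(-3672927 + 39654) = 1/(-3633273) = -1/3633273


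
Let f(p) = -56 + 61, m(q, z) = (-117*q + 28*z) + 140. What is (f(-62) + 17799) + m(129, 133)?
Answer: 6575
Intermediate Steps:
m(q, z) = 140 - 117*q + 28*z
f(p) = 5
(f(-62) + 17799) + m(129, 133) = (5 + 17799) + (140 - 117*129 + 28*133) = 17804 + (140 - 15093 + 3724) = 17804 - 11229 = 6575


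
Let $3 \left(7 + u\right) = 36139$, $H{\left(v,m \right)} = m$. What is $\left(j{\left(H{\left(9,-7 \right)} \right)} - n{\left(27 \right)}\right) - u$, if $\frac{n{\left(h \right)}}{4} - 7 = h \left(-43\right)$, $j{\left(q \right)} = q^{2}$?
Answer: $- \frac{22123}{3} \approx -7374.3$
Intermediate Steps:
$n{\left(h \right)} = 28 - 172 h$ ($n{\left(h \right)} = 28 + 4 h \left(-43\right) = 28 + 4 \left(- 43 h\right) = 28 - 172 h$)
$u = \frac{36118}{3}$ ($u = -7 + \frac{1}{3} \cdot 36139 = -7 + \frac{36139}{3} = \frac{36118}{3} \approx 12039.0$)
$\left(j{\left(H{\left(9,-7 \right)} \right)} - n{\left(27 \right)}\right) - u = \left(\left(-7\right)^{2} - \left(28 - 4644\right)\right) - \frac{36118}{3} = \left(49 - \left(28 - 4644\right)\right) - \frac{36118}{3} = \left(49 - -4616\right) - \frac{36118}{3} = \left(49 + 4616\right) - \frac{36118}{3} = 4665 - \frac{36118}{3} = - \frac{22123}{3}$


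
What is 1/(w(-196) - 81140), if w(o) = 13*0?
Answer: -1/81140 ≈ -1.2324e-5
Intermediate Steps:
w(o) = 0
1/(w(-196) - 81140) = 1/(0 - 81140) = 1/(-81140) = -1/81140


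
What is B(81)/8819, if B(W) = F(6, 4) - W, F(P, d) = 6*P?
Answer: -45/8819 ≈ -0.0051026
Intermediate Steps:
B(W) = 36 - W (B(W) = 6*6 - W = 36 - W)
B(81)/8819 = (36 - 1*81)/8819 = (36 - 81)*(1/8819) = -45*1/8819 = -45/8819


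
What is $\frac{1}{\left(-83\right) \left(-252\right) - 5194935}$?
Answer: $- \frac{1}{5174019} \approx -1.9327 \cdot 10^{-7}$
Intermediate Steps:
$\frac{1}{\left(-83\right) \left(-252\right) - 5194935} = \frac{1}{20916 - 5194935} = \frac{1}{-5174019} = - \frac{1}{5174019}$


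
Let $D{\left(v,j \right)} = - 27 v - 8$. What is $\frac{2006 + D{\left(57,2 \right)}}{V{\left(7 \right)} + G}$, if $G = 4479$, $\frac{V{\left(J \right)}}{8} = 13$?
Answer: $\frac{459}{4583} \approx 0.10015$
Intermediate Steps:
$V{\left(J \right)} = 104$ ($V{\left(J \right)} = 8 \cdot 13 = 104$)
$D{\left(v,j \right)} = -8 - 27 v$
$\frac{2006 + D{\left(57,2 \right)}}{V{\left(7 \right)} + G} = \frac{2006 - 1547}{104 + 4479} = \frac{2006 - 1547}{4583} = \left(2006 - 1547\right) \frac{1}{4583} = 459 \cdot \frac{1}{4583} = \frac{459}{4583}$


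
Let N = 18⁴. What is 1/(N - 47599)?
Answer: 1/57377 ≈ 1.7429e-5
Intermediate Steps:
N = 104976
1/(N - 47599) = 1/(104976 - 47599) = 1/57377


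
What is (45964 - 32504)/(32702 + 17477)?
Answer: 13460/50179 ≈ 0.26824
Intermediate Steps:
(45964 - 32504)/(32702 + 17477) = 13460/50179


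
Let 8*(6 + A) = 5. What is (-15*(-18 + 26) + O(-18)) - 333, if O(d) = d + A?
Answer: -3811/8 ≈ -476.38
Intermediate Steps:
A = -43/8 (A = -6 + (⅛)*5 = -6 + 5/8 = -43/8 ≈ -5.3750)
O(d) = -43/8 + d (O(d) = d - 43/8 = -43/8 + d)
(-15*(-18 + 26) + O(-18)) - 333 = (-15*(-18 + 26) + (-43/8 - 18)) - 333 = (-15*8 - 187/8) - 333 = (-120 - 187/8) - 333 = -1147/8 - 333 = -3811/8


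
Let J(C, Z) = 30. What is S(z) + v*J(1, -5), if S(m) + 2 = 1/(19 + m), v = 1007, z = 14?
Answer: 996865/33 ≈ 30208.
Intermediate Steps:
S(m) = -2 + 1/(19 + m)
S(z) + v*J(1, -5) = (-37 - 2*14)/(19 + 14) + 1007*30 = (-37 - 28)/33 + 30210 = (1/33)*(-65) + 30210 = -65/33 + 30210 = 996865/33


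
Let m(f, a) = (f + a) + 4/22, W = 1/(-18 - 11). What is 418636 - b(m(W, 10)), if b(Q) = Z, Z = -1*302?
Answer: 418938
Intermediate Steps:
W = -1/29 (W = 1/(-29) = -1/29 ≈ -0.034483)
m(f, a) = 2/11 + a + f (m(f, a) = (a + f) + 4*(1/22) = (a + f) + 2/11 = 2/11 + a + f)
Z = -302
b(Q) = -302
418636 - b(m(W, 10)) = 418636 - 1*(-302) = 418636 + 302 = 418938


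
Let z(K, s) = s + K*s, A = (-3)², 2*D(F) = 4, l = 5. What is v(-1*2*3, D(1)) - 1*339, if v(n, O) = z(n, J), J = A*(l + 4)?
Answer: -744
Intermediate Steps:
D(F) = 2 (D(F) = (½)*4 = 2)
A = 9
J = 81 (J = 9*(5 + 4) = 9*9 = 81)
v(n, O) = 81 + 81*n (v(n, O) = 81*(1 + n) = 81 + 81*n)
v(-1*2*3, D(1)) - 1*339 = (81 + 81*(-1*2*3)) - 1*339 = (81 + 81*(-2*3)) - 339 = (81 + 81*(-6)) - 339 = (81 - 486) - 339 = -405 - 339 = -744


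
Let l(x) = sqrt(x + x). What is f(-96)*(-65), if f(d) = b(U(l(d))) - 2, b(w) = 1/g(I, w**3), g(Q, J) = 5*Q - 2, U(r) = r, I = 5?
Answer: 2925/23 ≈ 127.17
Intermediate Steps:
l(x) = sqrt(2)*sqrt(x) (l(x) = sqrt(2*x) = sqrt(2)*sqrt(x))
g(Q, J) = -2 + 5*Q
b(w) = 1/23 (b(w) = 1/(-2 + 5*5) = 1/(-2 + 25) = 1/23)
f(d) = -45/23 (f(d) = 1/23 - 2 = -45/23)
f(-96)*(-65) = -45/23*(-65) = 2925/23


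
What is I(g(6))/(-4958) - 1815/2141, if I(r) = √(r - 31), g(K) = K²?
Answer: -1815/2141 - √5/4958 ≈ -0.84819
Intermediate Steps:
I(r) = √(-31 + r)
I(g(6))/(-4958) - 1815/2141 = √(-31 + 6²)/(-4958) - 1815/2141 = √(-31 + 36)*(-1/4958) - 1815*1/2141 = √5*(-1/4958) - 1815/2141 = -√5/4958 - 1815/2141 = -1815/2141 - √5/4958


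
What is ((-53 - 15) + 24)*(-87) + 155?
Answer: 3983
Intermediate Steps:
((-53 - 15) + 24)*(-87) + 155 = (-68 + 24)*(-87) + 155 = -44*(-87) + 155 = 3828 + 155 = 3983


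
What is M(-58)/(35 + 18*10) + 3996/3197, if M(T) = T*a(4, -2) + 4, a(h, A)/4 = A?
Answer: 2355336/687355 ≈ 3.4267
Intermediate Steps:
a(h, A) = 4*A
M(T) = 4 - 8*T (M(T) = T*(4*(-2)) + 4 = T*(-8) + 4 = -8*T + 4 = 4 - 8*T)
M(-58)/(35 + 18*10) + 3996/3197 = (4 - 8*(-58))/(35 + 18*10) + 3996/3197 = (4 + 464)/(35 + 180) + 3996*(1/3197) = 468/215 + 3996/3197 = 2355336/687355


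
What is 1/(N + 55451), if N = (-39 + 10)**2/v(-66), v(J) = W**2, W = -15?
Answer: 225/12477316 ≈ 1.8033e-5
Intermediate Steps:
v(J) = 225 (v(J) = (-15)**2 = 225)
N = 841/225 (N = (-39 + 10)**2/225 = (-29)**2*(1/225) = 841*(1/225) = 841/225 ≈ 3.7378)
1/(N + 55451) = 1/(841/225 + 55451) = 1/(12477316/225) = 225/12477316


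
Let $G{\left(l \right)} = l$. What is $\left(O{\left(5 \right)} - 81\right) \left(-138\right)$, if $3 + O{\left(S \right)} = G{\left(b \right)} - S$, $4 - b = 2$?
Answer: $12006$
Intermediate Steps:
$b = 2$ ($b = 4 - 2 = 2$)
$O{\left(S \right)} = -1 - S$ ($O{\left(S \right)} = -3 - \left(-2 + S\right) = -1 - S$)
$\left(O{\left(5 \right)} - 81\right) \left(-138\right) = \left(\left(-1 - 5\right) - 81\right) \left(-138\right) = \left(-6 - 81\right) \left(-138\right) = \left(-87\right) \left(-138\right) = 12006$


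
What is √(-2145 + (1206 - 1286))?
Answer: 5*I*√89 ≈ 47.17*I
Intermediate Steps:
√(-2145 + (1206 - 1286)) = √(-2145 - 80) = √(-2225) = 5*I*√89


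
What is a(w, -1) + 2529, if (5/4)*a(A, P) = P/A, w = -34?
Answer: 214967/85 ≈ 2529.0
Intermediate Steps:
a(A, P) = 4*P/(5*A) (a(A, P) = 4*(P/A)/5 = 4*P/(5*A))
a(w, -1) + 2529 = (⅘)*(-1)/(-34) + 2529 = (⅘)*(-1)*(-1/34) + 2529 = 2/85 + 2529 = 214967/85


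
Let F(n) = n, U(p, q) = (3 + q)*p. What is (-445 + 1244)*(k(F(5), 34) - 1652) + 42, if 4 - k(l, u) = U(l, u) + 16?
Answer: -1477309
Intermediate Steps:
U(p, q) = p*(3 + q)
k(l, u) = -12 - l*(3 + u) (k(l, u) = 4 - (l*(3 + u) + 16) = 4 - (16 + l*(3 + u)) = 4 + (-16 - l*(3 + u)) = -12 - l*(3 + u))
(-445 + 1244)*(k(F(5), 34) - 1652) + 42 = (-445 + 1244)*((-12 - 1*5*(3 + 34)) - 1652) + 42 = 799*((-12 - 1*5*37) - 1652) + 42 = 799*((-12 - 185) - 1652) + 42 = 799*(-197 - 1652) + 42 = 799*(-1849) + 42 = -1477351 + 42 = -1477309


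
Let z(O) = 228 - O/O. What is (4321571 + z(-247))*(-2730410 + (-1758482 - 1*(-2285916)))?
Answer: -9520817270848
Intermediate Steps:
z(O) = 227 (z(O) = 228 - 1*1 = 228 - 1 = 227)
(4321571 + z(-247))*(-2730410 + (-1758482 - 1*(-2285916))) = (4321571 + 227)*(-2730410 + (-1758482 - 1*(-2285916))) = 4321798*(-2730410 + (-1758482 + 2285916)) = 4321798*(-2730410 + 527434) = 4321798*(-2202976) = -9520817270848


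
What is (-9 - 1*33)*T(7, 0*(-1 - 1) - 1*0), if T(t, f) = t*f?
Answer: 0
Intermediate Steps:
T(t, f) = f*t
(-9 - 1*33)*T(7, 0*(-1 - 1) - 1*0) = (-9 - 1*33)*((0*(-1 - 1) - 1*0)*7) = (-9 - 33)*((0*(-2) + 0)*7) = -42*(0 + 0)*7 = -0*7 = -42*0 = 0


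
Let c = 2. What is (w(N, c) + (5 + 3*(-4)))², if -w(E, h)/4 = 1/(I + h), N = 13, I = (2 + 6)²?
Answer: 54289/1089 ≈ 49.852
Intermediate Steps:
I = 64 (I = 8² = 64)
w(E, h) = -4/(64 + h)
(w(N, c) + (5 + 3*(-4)))² = (-4/(64 + 2) + (5 + 3*(-4)))² = (-4/66 + (5 - 12))² = (-4*1/66 - 7)² = (-2/33 - 7)² = (-233/33)² = 54289/1089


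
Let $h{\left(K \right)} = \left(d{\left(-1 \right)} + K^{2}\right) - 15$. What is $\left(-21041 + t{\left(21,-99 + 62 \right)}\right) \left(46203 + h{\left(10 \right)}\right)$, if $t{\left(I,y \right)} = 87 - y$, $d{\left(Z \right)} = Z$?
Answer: $-968185179$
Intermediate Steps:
$h{\left(K \right)} = -16 + K^{2}$ ($h{\left(K \right)} = \left(-1 + K^{2}\right) - 15 = -16 + K^{2}$)
$\left(-21041 + t{\left(21,-99 + 62 \right)}\right) \left(46203 + h{\left(10 \right)}\right) = \left(-21041 + \left(87 - \left(-99 + 62\right)\right)\right) \left(46203 - \left(16 - 10^{2}\right)\right) = \left(-21041 + \left(87 - -37\right)\right) \left(46203 + \left(-16 + 100\right)\right) = \left(-21041 + \left(87 + 37\right)\right) \left(46203 + 84\right) = \left(-21041 + 124\right) 46287 = \left(-20917\right) 46287 = -968185179$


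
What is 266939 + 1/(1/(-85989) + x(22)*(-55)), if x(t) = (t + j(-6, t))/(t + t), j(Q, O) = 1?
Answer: 2639689755965/9888739 ≈ 2.6694e+5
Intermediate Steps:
x(t) = (1 + t)/(2*t) (x(t) = (t + 1)/(t + t) = (1 + t)/((2*t)) = (1 + t)*(1/(2*t)) = (1 + t)/(2*t))
266939 + 1/(1/(-85989) + x(22)*(-55)) = 266939 + 1/(1/(-85989) + ((½)*(1 + 22)/22)*(-55)) = 266939 + 1/(-1/85989 + ((½)*(1/22)*23)*(-55)) = 266939 + 1/(-1/85989 + (23/44)*(-55)) = 266939 + 1/(-1/85989 - 115/4) = 266939 + 1/(-9888739/343956) = 266939 - 343956/9888739 = 2639689755965/9888739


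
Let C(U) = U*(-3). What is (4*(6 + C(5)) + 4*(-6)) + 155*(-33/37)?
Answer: -7335/37 ≈ -198.24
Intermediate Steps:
C(U) = -3*U
(4*(6 + C(5)) + 4*(-6)) + 155*(-33/37) = (4*(6 - 3*5) + 4*(-6)) + 155*(-33/37) = (4*(6 - 15) - 24) + 155*(-33*1/37) = (4*(-9) - 24) + 155*(-33/37) = (-36 - 24) - 5115/37 = -60 - 5115/37 = -7335/37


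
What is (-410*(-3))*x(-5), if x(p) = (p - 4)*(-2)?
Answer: 22140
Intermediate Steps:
x(p) = 8 - 2*p (x(p) = (-4 + p)*(-2) = 8 - 2*p)
(-410*(-3))*x(-5) = (-410*(-3))*(8 - 2*(-5)) = (-41*(-30))*(8 + 10) = 1230*18 = 22140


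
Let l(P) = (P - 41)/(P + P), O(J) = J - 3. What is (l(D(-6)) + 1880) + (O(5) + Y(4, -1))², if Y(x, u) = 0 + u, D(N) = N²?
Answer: 135427/72 ≈ 1880.9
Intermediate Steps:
O(J) = -3 + J
l(P) = (-41 + P)/(2*P) (l(P) = (-41 + P)/((2*P)) = (-41 + P)*(1/(2*P)) = (-41 + P)/(2*P))
Y(x, u) = u
(l(D(-6)) + 1880) + (O(5) + Y(4, -1))² = ((-41 + (-6)²)/(2*((-6)²)) + 1880) + ((-3 + 5) - 1)² = ((½)*(-41 + 36)/36 + 1880) + (2 - 1)² = ((½)*(1/36)*(-5) + 1880) + 1² = (-5/72 + 1880) + 1 = 135355/72 + 1 = 135427/72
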